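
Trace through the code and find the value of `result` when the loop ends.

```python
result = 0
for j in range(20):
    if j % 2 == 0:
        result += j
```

Let's trace through this code step by step.

Initialize: result = 0
Entering loop: for j in range(20):
After iteration 1: j = 0, result = 0
After iteration 2: j = 1, result = 0
After iteration 3: j = 2, result = 2
After iteration 4: j = 3, result = 2
After iteration 5: j = 4, result = 6
After iteration 6: j = 5, result = 6
After iteration 7: j = 6, result = 12
After iteration 8: j = 7, result = 12
After iteration 9: j = 8, result = 20
After iteration 10: j = 9, result = 20
After iteration 11: j = 10, result = 30
After iteration 12: j = 11, result = 30
After iteration 13: j = 12, result = 42
After iteration 14: j = 13, result = 42
After iteration 15: j = 14, result = 56
After iteration 16: j = 15, result = 56
After iteration 17: j = 16, result = 72
After iteration 18: j = 17, result = 72
After iteration 19: j = 18, result = 90
After iteration 20: j = 19, result = 90
Loop ends.

Final answer: 90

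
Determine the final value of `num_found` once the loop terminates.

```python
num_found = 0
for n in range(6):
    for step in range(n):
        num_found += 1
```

Let's trace through this code step by step.

Initialize: num_found = 0
Entering loop: for n in range(6):
After iteration 1: n = 0, num_found = 0
After iteration 2: n = 1, num_found = 1, step = 0
After iteration 3: n = 2, num_found = 3, step = 1
After iteration 4: n = 3, num_found = 6, step = 2
After iteration 5: n = 4, num_found = 10, step = 3
After iteration 6: n = 5, num_found = 15, step = 4
Loop ends.

Final answer: 15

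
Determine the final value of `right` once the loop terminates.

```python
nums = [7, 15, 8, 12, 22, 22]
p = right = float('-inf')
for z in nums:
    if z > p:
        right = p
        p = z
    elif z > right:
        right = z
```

Let's trace through this code step by step.

Initialize: nums = [7, 15, 8, 12, 22, 22]
Initialize: p = -inf
Initialize: right = -inf
Entering loop: for z in nums:
After iteration 1: z = 7, p = 7, right = -inf
After iteration 2: z = 15, p = 15, right = 7
After iteration 3: z = 8, p = 15, right = 8
After iteration 4: z = 12, p = 15, right = 12
After iteration 5: z = 22, p = 22, right = 15
After iteration 6: z = 22, p = 22, right = 22
Loop ends.

Final answer: 22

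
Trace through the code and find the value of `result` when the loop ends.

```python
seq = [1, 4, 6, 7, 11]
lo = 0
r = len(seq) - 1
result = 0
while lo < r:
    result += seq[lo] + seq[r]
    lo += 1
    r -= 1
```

Let's trace through this code step by step.

Initialize: seq = [1, 4, 6, 7, 11]
Initialize: lo = 0
Initialize: r = 4
Initialize: result = 0
Entering loop: while lo < r:
After iteration 1: lo = 1, r = 3, result = 12
After iteration 2: lo = 2, r = 2, result = 23
Loop ends.

Final answer: 23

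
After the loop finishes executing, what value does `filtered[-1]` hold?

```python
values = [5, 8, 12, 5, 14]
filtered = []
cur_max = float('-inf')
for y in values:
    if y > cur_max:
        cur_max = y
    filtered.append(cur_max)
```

Let's trace through this code step by step.

Initialize: values = [5, 8, 12, 5, 14]
Initialize: filtered = []
Initialize: cur_max = -inf
Entering loop: for y in values:
After iteration 1: y = 5, filtered = [5], cur_max = 5
After iteration 2: y = 8, filtered = [5, 8], cur_max = 8
After iteration 3: y = 12, filtered = [5, 8, 12], cur_max = 12
After iteration 4: y = 5, filtered = [5, 8, 12, 12], cur_max = 12
After iteration 5: y = 14, filtered = [5, 8, 12, 12, 14], cur_max = 14
Loop ends.
filtered[-1] = 14

Final answer: 14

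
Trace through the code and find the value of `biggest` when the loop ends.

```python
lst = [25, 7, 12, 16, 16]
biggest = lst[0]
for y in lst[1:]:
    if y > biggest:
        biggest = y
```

Let's trace through this code step by step.

Initialize: lst = [25, 7, 12, 16, 16]
Initialize: biggest = 25
Entering loop: for y in lst[1:]:
After iteration 1: y = 7, biggest = 25
After iteration 2: y = 12, biggest = 25
After iteration 3: y = 16, biggest = 25
After iteration 4: y = 16, biggest = 25
Loop ends.

Final answer: 25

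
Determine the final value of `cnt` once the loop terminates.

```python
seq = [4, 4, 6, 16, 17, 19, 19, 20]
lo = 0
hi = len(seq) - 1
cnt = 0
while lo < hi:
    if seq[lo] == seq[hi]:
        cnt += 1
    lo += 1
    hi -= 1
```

Let's trace through this code step by step.

Initialize: seq = [4, 4, 6, 16, 17, 19, 19, 20]
Initialize: lo = 0
Initialize: hi = 7
Initialize: cnt = 0
Entering loop: while lo < hi:
After iteration 1: lo = 1, hi = 6, cnt = 0
After iteration 2: lo = 2, hi = 5, cnt = 0
After iteration 3: lo = 3, hi = 4, cnt = 0
After iteration 4: lo = 4, hi = 3, cnt = 0
Loop ends.

Final answer: 0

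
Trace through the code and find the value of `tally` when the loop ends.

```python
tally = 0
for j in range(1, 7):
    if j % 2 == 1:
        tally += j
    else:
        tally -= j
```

Let's trace through this code step by step.

Initialize: tally = 0
Entering loop: for j in range(1, 7):
After iteration 1: j = 1, tally = 1
After iteration 2: j = 2, tally = -1
After iteration 3: j = 3, tally = 2
After iteration 4: j = 4, tally = -2
After iteration 5: j = 5, tally = 3
After iteration 6: j = 6, tally = -3
Loop ends.

Final answer: -3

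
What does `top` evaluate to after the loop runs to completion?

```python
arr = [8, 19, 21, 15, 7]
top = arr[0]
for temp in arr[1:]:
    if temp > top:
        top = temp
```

Let's trace through this code step by step.

Initialize: arr = [8, 19, 21, 15, 7]
Initialize: top = 8
Entering loop: for temp in arr[1:]:
After iteration 1: temp = 19, top = 19
After iteration 2: temp = 21, top = 21
After iteration 3: temp = 15, top = 21
After iteration 4: temp = 7, top = 21
Loop ends.

Final answer: 21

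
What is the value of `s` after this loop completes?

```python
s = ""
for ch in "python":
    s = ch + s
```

Let's trace through this code step by step.

Initialize: s = ''
Entering loop: for ch in "python":
After iteration 1: ch = 'p', s = 'p'
After iteration 2: ch = 'y', s = 'yp'
After iteration 3: ch = 't', s = 'typ'
After iteration 4: ch = 'h', s = 'htyp'
After iteration 5: ch = 'o', s = 'ohtyp'
After iteration 6: ch = 'n', s = 'nohtyp'
Loop ends.

Final answer: 'nohtyp'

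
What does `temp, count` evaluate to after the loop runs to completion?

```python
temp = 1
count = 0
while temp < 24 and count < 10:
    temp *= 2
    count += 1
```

Let's trace through this code step by step.

Initialize: temp = 1
Initialize: count = 0
Entering loop: while temp < 24 and count < 10:
After iteration 1: temp = 2, count = 1
After iteration 2: temp = 4, count = 2
After iteration 3: temp = 8, count = 3
After iteration 4: temp = 16, count = 4
After iteration 5: temp = 32, count = 5
Loop ends.

Final answer: 32, 5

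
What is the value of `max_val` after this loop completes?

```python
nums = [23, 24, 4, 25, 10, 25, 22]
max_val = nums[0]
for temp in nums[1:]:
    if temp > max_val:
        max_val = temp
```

Let's trace through this code step by step.

Initialize: nums = [23, 24, 4, 25, 10, 25, 22]
Initialize: max_val = 23
Entering loop: for temp in nums[1:]:
After iteration 1: temp = 24, max_val = 24
After iteration 2: temp = 4, max_val = 24
After iteration 3: temp = 25, max_val = 25
After iteration 4: temp = 10, max_val = 25
After iteration 5: temp = 25, max_val = 25
After iteration 6: temp = 22, max_val = 25
Loop ends.

Final answer: 25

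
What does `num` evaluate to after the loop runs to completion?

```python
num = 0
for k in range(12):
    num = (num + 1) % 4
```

Let's trace through this code step by step.

Initialize: num = 0
Entering loop: for k in range(12):
After iteration 1: k = 0, num = 1
After iteration 2: k = 1, num = 2
After iteration 3: k = 2, num = 3
After iteration 4: k = 3, num = 0
After iteration 5: k = 4, num = 1
After iteration 6: k = 5, num = 2
After iteration 7: k = 6, num = 3
After iteration 8: k = 7, num = 0
After iteration 9: k = 8, num = 1
After iteration 10: k = 9, num = 2
After iteration 11: k = 10, num = 3
After iteration 12: k = 11, num = 0
Loop ends.

Final answer: 0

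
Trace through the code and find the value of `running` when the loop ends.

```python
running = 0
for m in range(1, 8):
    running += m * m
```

Let's trace through this code step by step.

Initialize: running = 0
Entering loop: for m in range(1, 8):
After iteration 1: m = 1, running = 1
After iteration 2: m = 2, running = 5
After iteration 3: m = 3, running = 14
After iteration 4: m = 4, running = 30
After iteration 5: m = 5, running = 55
After iteration 6: m = 6, running = 91
After iteration 7: m = 7, running = 140
Loop ends.

Final answer: 140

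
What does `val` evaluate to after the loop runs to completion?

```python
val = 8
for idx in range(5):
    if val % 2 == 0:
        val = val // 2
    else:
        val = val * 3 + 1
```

Let's trace through this code step by step.

Initialize: val = 8
Entering loop: for idx in range(5):
After iteration 1: idx = 0, val = 4
After iteration 2: idx = 1, val = 2
After iteration 3: idx = 2, val = 1
After iteration 4: idx = 3, val = 4
After iteration 5: idx = 4, val = 2
Loop ends.

Final answer: 2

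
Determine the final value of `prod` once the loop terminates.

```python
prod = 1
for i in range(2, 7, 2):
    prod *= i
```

Let's trace through this code step by step.

Initialize: prod = 1
Entering loop: for i in range(2, 7, 2):
After iteration 1: i = 2, prod = 2
After iteration 2: i = 4, prod = 8
After iteration 3: i = 6, prod = 48
Loop ends.

Final answer: 48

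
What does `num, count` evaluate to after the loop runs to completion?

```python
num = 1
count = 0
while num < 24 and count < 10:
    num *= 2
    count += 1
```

Let's trace through this code step by step.

Initialize: num = 1
Initialize: count = 0
Entering loop: while num < 24 and count < 10:
After iteration 1: num = 2, count = 1
After iteration 2: num = 4, count = 2
After iteration 3: num = 8, count = 3
After iteration 4: num = 16, count = 4
After iteration 5: num = 32, count = 5
Loop ends.

Final answer: 32, 5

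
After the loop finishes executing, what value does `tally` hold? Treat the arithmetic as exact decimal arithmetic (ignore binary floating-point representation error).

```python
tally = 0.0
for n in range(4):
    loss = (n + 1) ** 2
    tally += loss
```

Let's trace through this code step by step.

Initialize: tally = 0.0
Entering loop: for n in range(4):
After iteration 1: n = 0, tally = 1.0, loss = 1
After iteration 2: n = 1, tally = 5.0, loss = 4
After iteration 3: n = 2, tally = 14.0, loss = 9
After iteration 4: n = 3, tally = 30.0, loss = 16
Loop ends.

Final answer: 30.0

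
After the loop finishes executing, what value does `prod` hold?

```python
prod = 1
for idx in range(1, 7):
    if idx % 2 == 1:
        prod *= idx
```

Let's trace through this code step by step.

Initialize: prod = 1
Entering loop: for idx in range(1, 7):
After iteration 1: idx = 1, prod = 1
After iteration 2: idx = 2, prod = 1
After iteration 3: idx = 3, prod = 3
After iteration 4: idx = 4, prod = 3
After iteration 5: idx = 5, prod = 15
After iteration 6: idx = 6, prod = 15
Loop ends.

Final answer: 15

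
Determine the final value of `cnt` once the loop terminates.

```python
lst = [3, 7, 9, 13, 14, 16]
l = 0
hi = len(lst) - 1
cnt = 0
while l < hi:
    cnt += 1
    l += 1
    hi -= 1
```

Let's trace through this code step by step.

Initialize: lst = [3, 7, 9, 13, 14, 16]
Initialize: l = 0
Initialize: hi = 5
Initialize: cnt = 0
Entering loop: while l < hi:
After iteration 1: l = 1, hi = 4, cnt = 1
After iteration 2: l = 2, hi = 3, cnt = 2
After iteration 3: l = 3, hi = 2, cnt = 3
Loop ends.

Final answer: 3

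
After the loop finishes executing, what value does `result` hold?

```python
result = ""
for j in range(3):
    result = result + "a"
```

Let's trace through this code step by step.

Initialize: result = ''
Entering loop: for j in range(3):
After iteration 1: j = 0, result = 'a'
After iteration 2: j = 1, result = 'aa'
After iteration 3: j = 2, result = 'aaa'
Loop ends.

Final answer: 'aaa'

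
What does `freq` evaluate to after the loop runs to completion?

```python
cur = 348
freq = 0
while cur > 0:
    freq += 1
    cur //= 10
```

Let's trace through this code step by step.

Initialize: cur = 348
Initialize: freq = 0
Entering loop: while cur > 0:
After iteration 1: cur = 34, freq = 1
After iteration 2: cur = 3, freq = 2
After iteration 3: cur = 0, freq = 3
Loop ends.

Final answer: 3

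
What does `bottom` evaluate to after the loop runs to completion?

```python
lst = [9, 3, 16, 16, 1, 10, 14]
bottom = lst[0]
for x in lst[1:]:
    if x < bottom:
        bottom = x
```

Let's trace through this code step by step.

Initialize: lst = [9, 3, 16, 16, 1, 10, 14]
Initialize: bottom = 9
Entering loop: for x in lst[1:]:
After iteration 1: x = 3, bottom = 3
After iteration 2: x = 16, bottom = 3
After iteration 3: x = 16, bottom = 3
After iteration 4: x = 1, bottom = 1
After iteration 5: x = 10, bottom = 1
After iteration 6: x = 14, bottom = 1
Loop ends.

Final answer: 1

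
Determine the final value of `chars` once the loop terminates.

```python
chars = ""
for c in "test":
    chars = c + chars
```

Let's trace through this code step by step.

Initialize: chars = ''
Entering loop: for c in "test":
After iteration 1: c = 't', chars = 't'
After iteration 2: c = 'e', chars = 'et'
After iteration 3: c = 's', chars = 'set'
After iteration 4: c = 't', chars = 'tset'
Loop ends.

Final answer: 'tset'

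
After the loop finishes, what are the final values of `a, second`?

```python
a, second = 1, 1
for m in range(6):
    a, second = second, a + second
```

Let's trace through this code step by step.

Initialize: a = 1
Initialize: second = 1
Entering loop: for m in range(6):
After iteration 1: m = 0, a = 1, second = 2
After iteration 2: m = 1, a = 2, second = 3
After iteration 3: m = 2, a = 3, second = 5
After iteration 4: m = 3, a = 5, second = 8
After iteration 5: m = 4, a = 8, second = 13
After iteration 6: m = 5, a = 13, second = 21
Loop ends.

Final answer: 13, 21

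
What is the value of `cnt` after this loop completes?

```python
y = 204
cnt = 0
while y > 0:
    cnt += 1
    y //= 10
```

Let's trace through this code step by step.

Initialize: y = 204
Initialize: cnt = 0
Entering loop: while y > 0:
After iteration 1: y = 20, cnt = 1
After iteration 2: y = 2, cnt = 2
After iteration 3: y = 0, cnt = 3
Loop ends.

Final answer: 3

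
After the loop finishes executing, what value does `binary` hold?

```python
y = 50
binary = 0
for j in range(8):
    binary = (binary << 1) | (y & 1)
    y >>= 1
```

Let's trace through this code step by step.

Initialize: y = 50
Initialize: binary = 0
Entering loop: for j in range(8):
After iteration 1: j = 0, y = 25, binary = 0
After iteration 2: j = 1, y = 12, binary = 1
After iteration 3: j = 2, y = 6, binary = 2
After iteration 4: j = 3, y = 3, binary = 4
After iteration 5: j = 4, y = 1, binary = 9
After iteration 6: j = 5, y = 0, binary = 19
After iteration 7: j = 6, y = 0, binary = 38
After iteration 8: j = 7, y = 0, binary = 76
Loop ends.

Final answer: 76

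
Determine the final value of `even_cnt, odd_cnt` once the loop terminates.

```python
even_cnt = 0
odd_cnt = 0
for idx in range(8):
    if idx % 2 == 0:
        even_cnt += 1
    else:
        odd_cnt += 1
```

Let's trace through this code step by step.

Initialize: even_cnt = 0
Initialize: odd_cnt = 0
Entering loop: for idx in range(8):
After iteration 1: idx = 0, even_cnt = 1, odd_cnt = 0
After iteration 2: idx = 1, even_cnt = 1, odd_cnt = 1
After iteration 3: idx = 2, even_cnt = 2, odd_cnt = 1
After iteration 4: idx = 3, even_cnt = 2, odd_cnt = 2
After iteration 5: idx = 4, even_cnt = 3, odd_cnt = 2
After iteration 6: idx = 5, even_cnt = 3, odd_cnt = 3
After iteration 7: idx = 6, even_cnt = 4, odd_cnt = 3
After iteration 8: idx = 7, even_cnt = 4, odd_cnt = 4
Loop ends.

Final answer: 4, 4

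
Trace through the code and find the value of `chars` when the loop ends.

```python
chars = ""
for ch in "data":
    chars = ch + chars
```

Let's trace through this code step by step.

Initialize: chars = ''
Entering loop: for ch in "data":
After iteration 1: ch = 'd', chars = 'd'
After iteration 2: ch = 'a', chars = 'ad'
After iteration 3: ch = 't', chars = 'tad'
After iteration 4: ch = 'a', chars = 'atad'
Loop ends.

Final answer: 'atad'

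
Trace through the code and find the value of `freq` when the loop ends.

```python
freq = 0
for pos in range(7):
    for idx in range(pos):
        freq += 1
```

Let's trace through this code step by step.

Initialize: freq = 0
Entering loop: for pos in range(7):
After iteration 1: pos = 0, freq = 0
After iteration 2: pos = 1, freq = 1, idx = 0
After iteration 3: pos = 2, freq = 3, idx = 1
After iteration 4: pos = 3, freq = 6, idx = 2
After iteration 5: pos = 4, freq = 10, idx = 3
After iteration 6: pos = 5, freq = 15, idx = 4
After iteration 7: pos = 6, freq = 21, idx = 5
Loop ends.

Final answer: 21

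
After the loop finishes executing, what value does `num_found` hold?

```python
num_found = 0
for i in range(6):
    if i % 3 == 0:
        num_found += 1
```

Let's trace through this code step by step.

Initialize: num_found = 0
Entering loop: for i in range(6):
After iteration 1: i = 0, num_found = 1
After iteration 2: i = 1, num_found = 1
After iteration 3: i = 2, num_found = 1
After iteration 4: i = 3, num_found = 2
After iteration 5: i = 4, num_found = 2
After iteration 6: i = 5, num_found = 2
Loop ends.

Final answer: 2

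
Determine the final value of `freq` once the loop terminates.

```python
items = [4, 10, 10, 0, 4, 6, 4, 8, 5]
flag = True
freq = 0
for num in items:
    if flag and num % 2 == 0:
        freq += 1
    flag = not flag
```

Let's trace through this code step by step.

Initialize: items = [4, 10, 10, 0, 4, 6, 4, 8, 5]
Initialize: flag = True
Initialize: freq = 0
Entering loop: for num in items:
After iteration 1: num = 4, flag = False, freq = 1
After iteration 2: num = 10, flag = True, freq = 1
After iteration 3: num = 10, flag = False, freq = 2
After iteration 4: num = 0, flag = True, freq = 2
After iteration 5: num = 4, flag = False, freq = 3
After iteration 6: num = 6, flag = True, freq = 3
After iteration 7: num = 4, flag = False, freq = 4
After iteration 8: num = 8, flag = True, freq = 4
After iteration 9: num = 5, flag = False, freq = 4
Loop ends.

Final answer: 4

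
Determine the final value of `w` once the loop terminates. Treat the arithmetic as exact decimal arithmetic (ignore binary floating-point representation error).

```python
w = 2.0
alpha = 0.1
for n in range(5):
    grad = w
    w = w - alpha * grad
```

Let's trace through this code step by step.

Initialize: w = 2.0
Initialize: alpha = 0.1
Entering loop: for n in range(5):
After iteration 1: n = 0, w = 1.8, grad = 2.0
After iteration 2: n = 1, w = 1.62, grad = 1.8
After iteration 3: n = 2, w = 1.458, grad = 1.62
After iteration 4: n = 3, w = 1.3122, grad = 1.458
After iteration 5: n = 4, w = 1.18098, grad = 1.3122
Loop ends.

Final answer: 1.18098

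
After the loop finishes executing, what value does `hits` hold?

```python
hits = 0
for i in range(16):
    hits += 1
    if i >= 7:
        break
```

Let's trace through this code step by step.

Initialize: hits = 0
Entering loop: for i in range(16):
After iteration 1: i = 0, hits = 1
After iteration 2: i = 1, hits = 2
After iteration 3: i = 2, hits = 3
After iteration 4: i = 3, hits = 4
After iteration 5: i = 4, hits = 5
After iteration 6: i = 5, hits = 6
After iteration 7: i = 6, hits = 7
After iteration 8: i = 7, hits = 8
Loop ends.

Final answer: 8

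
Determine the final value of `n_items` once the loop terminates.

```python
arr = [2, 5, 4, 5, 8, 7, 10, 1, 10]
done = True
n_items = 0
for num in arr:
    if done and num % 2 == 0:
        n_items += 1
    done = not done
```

Let's trace through this code step by step.

Initialize: arr = [2, 5, 4, 5, 8, 7, 10, 1, 10]
Initialize: done = True
Initialize: n_items = 0
Entering loop: for num in arr:
After iteration 1: num = 2, done = False, n_items = 1
After iteration 2: num = 5, done = True, n_items = 1
After iteration 3: num = 4, done = False, n_items = 2
After iteration 4: num = 5, done = True, n_items = 2
After iteration 5: num = 8, done = False, n_items = 3
After iteration 6: num = 7, done = True, n_items = 3
After iteration 7: num = 10, done = False, n_items = 4
After iteration 8: num = 1, done = True, n_items = 4
After iteration 9: num = 10, done = False, n_items = 5
Loop ends.

Final answer: 5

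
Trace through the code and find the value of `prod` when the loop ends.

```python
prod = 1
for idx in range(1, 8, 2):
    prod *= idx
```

Let's trace through this code step by step.

Initialize: prod = 1
Entering loop: for idx in range(1, 8, 2):
After iteration 1: idx = 1, prod = 1
After iteration 2: idx = 3, prod = 3
After iteration 3: idx = 5, prod = 15
After iteration 4: idx = 7, prod = 105
Loop ends.

Final answer: 105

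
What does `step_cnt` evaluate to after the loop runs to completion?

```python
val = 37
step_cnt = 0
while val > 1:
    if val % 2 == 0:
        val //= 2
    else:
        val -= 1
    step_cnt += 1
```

Let's trace through this code step by step.

Initialize: val = 37
Initialize: step_cnt = 0
Entering loop: while val > 1:
After iteration 1: val = 36, step_cnt = 1
After iteration 2: val = 18, step_cnt = 2
After iteration 3: val = 9, step_cnt = 3
After iteration 4: val = 8, step_cnt = 4
After iteration 5: val = 4, step_cnt = 5
After iteration 6: val = 2, step_cnt = 6
After iteration 7: val = 1, step_cnt = 7
Loop ends.

Final answer: 7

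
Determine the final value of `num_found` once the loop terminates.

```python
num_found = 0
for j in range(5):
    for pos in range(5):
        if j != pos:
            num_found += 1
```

Let's trace through this code step by step.

Initialize: num_found = 0
Entering loop: for j in range(5):
After iteration 1: j = 0, num_found = 4
After iteration 2: j = 1, num_found = 8
After iteration 3: j = 2, num_found = 12
After iteration 4: j = 3, num_found = 16
After iteration 5: j = 4, num_found = 20
Loop ends.

Final answer: 20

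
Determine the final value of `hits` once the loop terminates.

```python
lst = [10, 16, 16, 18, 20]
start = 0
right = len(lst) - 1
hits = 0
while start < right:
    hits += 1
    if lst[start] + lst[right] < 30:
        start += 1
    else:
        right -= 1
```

Let's trace through this code step by step.

Initialize: lst = [10, 16, 16, 18, 20]
Initialize: start = 0
Initialize: right = 4
Initialize: hits = 0
Entering loop: while start < right:
After iteration 1: start = 0, right = 3, hits = 1
After iteration 2: start = 1, right = 3, hits = 2
After iteration 3: start = 1, right = 2, hits = 3
After iteration 4: start = 1, right = 1, hits = 4
Loop ends.

Final answer: 4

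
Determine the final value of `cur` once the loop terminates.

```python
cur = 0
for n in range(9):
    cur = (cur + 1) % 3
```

Let's trace through this code step by step.

Initialize: cur = 0
Entering loop: for n in range(9):
After iteration 1: n = 0, cur = 1
After iteration 2: n = 1, cur = 2
After iteration 3: n = 2, cur = 0
After iteration 4: n = 3, cur = 1
After iteration 5: n = 4, cur = 2
After iteration 6: n = 5, cur = 0
After iteration 7: n = 6, cur = 1
After iteration 8: n = 7, cur = 2
After iteration 9: n = 8, cur = 0
Loop ends.

Final answer: 0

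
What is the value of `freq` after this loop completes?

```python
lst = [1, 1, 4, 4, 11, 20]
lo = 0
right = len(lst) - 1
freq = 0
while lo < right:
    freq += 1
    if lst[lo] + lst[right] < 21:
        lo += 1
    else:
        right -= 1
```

Let's trace through this code step by step.

Initialize: lst = [1, 1, 4, 4, 11, 20]
Initialize: lo = 0
Initialize: right = 5
Initialize: freq = 0
Entering loop: while lo < right:
After iteration 1: lo = 0, right = 4, freq = 1
After iteration 2: lo = 1, right = 4, freq = 2
After iteration 3: lo = 2, right = 4, freq = 3
After iteration 4: lo = 3, right = 4, freq = 4
After iteration 5: lo = 4, right = 4, freq = 5
Loop ends.

Final answer: 5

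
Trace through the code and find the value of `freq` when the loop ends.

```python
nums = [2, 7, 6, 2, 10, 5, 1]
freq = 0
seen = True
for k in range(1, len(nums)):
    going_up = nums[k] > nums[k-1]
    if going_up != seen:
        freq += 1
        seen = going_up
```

Let's trace through this code step by step.

Initialize: nums = [2, 7, 6, 2, 10, 5, 1]
Initialize: freq = 0
Initialize: seen = True
Entering loop: for k in range(1, len(nums)):
After iteration 1: k = 1, freq = 0, seen = True, going_up = True
After iteration 2: k = 2, freq = 1, seen = False, going_up = False
After iteration 3: k = 3, freq = 1, seen = False, going_up = False
After iteration 4: k = 4, freq = 2, seen = True, going_up = True
After iteration 5: k = 5, freq = 3, seen = False, going_up = False
After iteration 6: k = 6, freq = 3, seen = False, going_up = False
Loop ends.

Final answer: 3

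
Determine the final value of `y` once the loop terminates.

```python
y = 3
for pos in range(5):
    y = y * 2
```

Let's trace through this code step by step.

Initialize: y = 3
Entering loop: for pos in range(5):
After iteration 1: pos = 0, y = 6
After iteration 2: pos = 1, y = 12
After iteration 3: pos = 2, y = 24
After iteration 4: pos = 3, y = 48
After iteration 5: pos = 4, y = 96
Loop ends.

Final answer: 96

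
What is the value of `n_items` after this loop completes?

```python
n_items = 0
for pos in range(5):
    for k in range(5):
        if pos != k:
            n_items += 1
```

Let's trace through this code step by step.

Initialize: n_items = 0
Entering loop: for pos in range(5):
After iteration 1: pos = 0, n_items = 4
After iteration 2: pos = 1, n_items = 8
After iteration 3: pos = 2, n_items = 12
After iteration 4: pos = 3, n_items = 16
After iteration 5: pos = 4, n_items = 20
Loop ends.

Final answer: 20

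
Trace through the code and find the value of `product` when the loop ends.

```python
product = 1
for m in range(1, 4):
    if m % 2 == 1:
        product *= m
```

Let's trace through this code step by step.

Initialize: product = 1
Entering loop: for m in range(1, 4):
After iteration 1: m = 1, product = 1
After iteration 2: m = 2, product = 1
After iteration 3: m = 3, product = 3
Loop ends.

Final answer: 3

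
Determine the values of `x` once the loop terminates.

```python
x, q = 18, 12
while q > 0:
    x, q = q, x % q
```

Let's trace through this code step by step.

Initialize: x = 18
Initialize: q = 12
Entering loop: while q > 0:
After iteration 1: x = 12, q = 6
After iteration 2: x = 6, q = 0
Loop ends.

Final answer: 6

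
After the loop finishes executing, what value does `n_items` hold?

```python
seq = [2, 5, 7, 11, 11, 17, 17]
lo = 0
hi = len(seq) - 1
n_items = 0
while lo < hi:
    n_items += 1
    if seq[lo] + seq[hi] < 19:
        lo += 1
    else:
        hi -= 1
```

Let's trace through this code step by step.

Initialize: seq = [2, 5, 7, 11, 11, 17, 17]
Initialize: lo = 0
Initialize: hi = 6
Initialize: n_items = 0
Entering loop: while lo < hi:
After iteration 1: lo = 0, hi = 5, n_items = 1
After iteration 2: lo = 0, hi = 4, n_items = 2
After iteration 3: lo = 1, hi = 4, n_items = 3
After iteration 4: lo = 2, hi = 4, n_items = 4
After iteration 5: lo = 3, hi = 4, n_items = 5
After iteration 6: lo = 3, hi = 3, n_items = 6
Loop ends.

Final answer: 6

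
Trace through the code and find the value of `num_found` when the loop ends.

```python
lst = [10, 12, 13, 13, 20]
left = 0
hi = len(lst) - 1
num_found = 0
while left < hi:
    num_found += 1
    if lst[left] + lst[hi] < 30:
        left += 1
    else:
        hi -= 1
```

Let's trace through this code step by step.

Initialize: lst = [10, 12, 13, 13, 20]
Initialize: left = 0
Initialize: hi = 4
Initialize: num_found = 0
Entering loop: while left < hi:
After iteration 1: left = 0, hi = 3, num_found = 1
After iteration 2: left = 1, hi = 3, num_found = 2
After iteration 3: left = 2, hi = 3, num_found = 3
After iteration 4: left = 3, hi = 3, num_found = 4
Loop ends.

Final answer: 4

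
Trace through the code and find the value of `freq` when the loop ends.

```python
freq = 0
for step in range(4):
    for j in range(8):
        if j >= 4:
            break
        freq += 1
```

Let's trace through this code step by step.

Initialize: freq = 0
Entering loop: for step in range(4):
After iteration 1: step = 0, freq = 4
After iteration 2: step = 1, freq = 8
After iteration 3: step = 2, freq = 12
After iteration 4: step = 3, freq = 16
Loop ends.

Final answer: 16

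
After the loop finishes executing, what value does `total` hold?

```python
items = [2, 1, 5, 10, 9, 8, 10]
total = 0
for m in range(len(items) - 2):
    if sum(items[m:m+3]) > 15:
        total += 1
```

Let's trace through this code step by step.

Initialize: items = [2, 1, 5, 10, 9, 8, 10]
Initialize: total = 0
Entering loop: for m in range(len(items) - 2):
After iteration 1: m = 0, total = 0
After iteration 2: m = 1, total = 1
After iteration 3: m = 2, total = 2
After iteration 4: m = 3, total = 3
After iteration 5: m = 4, total = 4
Loop ends.

Final answer: 4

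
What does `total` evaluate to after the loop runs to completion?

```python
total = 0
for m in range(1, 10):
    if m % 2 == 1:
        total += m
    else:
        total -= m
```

Let's trace through this code step by step.

Initialize: total = 0
Entering loop: for m in range(1, 10):
After iteration 1: m = 1, total = 1
After iteration 2: m = 2, total = -1
After iteration 3: m = 3, total = 2
After iteration 4: m = 4, total = -2
After iteration 5: m = 5, total = 3
After iteration 6: m = 6, total = -3
After iteration 7: m = 7, total = 4
After iteration 8: m = 8, total = -4
After iteration 9: m = 9, total = 5
Loop ends.

Final answer: 5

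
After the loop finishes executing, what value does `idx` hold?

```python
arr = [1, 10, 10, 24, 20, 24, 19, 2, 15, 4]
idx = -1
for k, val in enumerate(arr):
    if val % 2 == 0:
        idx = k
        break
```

Let's trace through this code step by step.

Initialize: arr = [1, 10, 10, 24, 20, 24, 19, 2, 15, 4]
Initialize: idx = -1
Entering loop: for k, val in enumerate(arr):
After iteration 1: k = 0, val = 1, idx = -1
After iteration 2: k = 1, val = 10, idx = 1
Loop ends.

Final answer: 1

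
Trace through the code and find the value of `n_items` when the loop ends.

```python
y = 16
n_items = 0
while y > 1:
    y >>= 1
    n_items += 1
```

Let's trace through this code step by step.

Initialize: y = 16
Initialize: n_items = 0
Entering loop: while y > 1:
After iteration 1: y = 8, n_items = 1
After iteration 2: y = 4, n_items = 2
After iteration 3: y = 2, n_items = 3
After iteration 4: y = 1, n_items = 4
Loop ends.

Final answer: 4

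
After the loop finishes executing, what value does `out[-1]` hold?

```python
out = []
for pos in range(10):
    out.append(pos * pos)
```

Let's trace through this code step by step.

Initialize: out = []
Entering loop: for pos in range(10):
After iteration 1: pos = 0, out = [0]
After iteration 2: pos = 1, out = [0, 1]
After iteration 3: pos = 2, out = [0, 1, 4]
After iteration 4: pos = 3, out = [0, 1, 4, 9]
After iteration 5: pos = 4, out = [0, 1, 4, 9, 16]
After iteration 6: pos = 5, out = [0, 1, 4, 9, 16, 25]
After iteration 7: pos = 6, out = [0, 1, 4, 9, 16, 25, 36]
After iteration 8: pos = 7, out = [0, 1, 4, 9, 16, 25, 36, 49]
After iteration 9: pos = 8, out = [0, 1, 4, 9, 16, 25, 36, 49, 64]
After iteration 10: pos = 9, out = [0, 1, 4, 9, 16, 25, 36, 49, 64, 81]
Loop ends.
out[-1] = 81

Final answer: 81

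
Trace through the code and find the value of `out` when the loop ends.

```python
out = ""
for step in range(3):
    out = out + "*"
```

Let's trace through this code step by step.

Initialize: out = ''
Entering loop: for step in range(3):
After iteration 1: step = 0, out = '*'
After iteration 2: step = 1, out = '**'
After iteration 3: step = 2, out = '***'
Loop ends.

Final answer: '***'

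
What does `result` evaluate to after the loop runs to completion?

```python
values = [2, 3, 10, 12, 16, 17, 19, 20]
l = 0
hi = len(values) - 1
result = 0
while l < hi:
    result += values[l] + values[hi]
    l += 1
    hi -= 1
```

Let's trace through this code step by step.

Initialize: values = [2, 3, 10, 12, 16, 17, 19, 20]
Initialize: l = 0
Initialize: hi = 7
Initialize: result = 0
Entering loop: while l < hi:
After iteration 1: l = 1, hi = 6, result = 22
After iteration 2: l = 2, hi = 5, result = 44
After iteration 3: l = 3, hi = 4, result = 71
After iteration 4: l = 4, hi = 3, result = 99
Loop ends.

Final answer: 99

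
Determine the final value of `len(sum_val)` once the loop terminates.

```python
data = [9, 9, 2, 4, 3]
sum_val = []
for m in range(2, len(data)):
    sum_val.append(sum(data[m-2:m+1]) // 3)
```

Let's trace through this code step by step.

Initialize: data = [9, 9, 2, 4, 3]
Initialize: sum_val = []
Entering loop: for m in range(2, len(data)):
After iteration 1: m = 2, sum_val = [6]
After iteration 2: m = 3, sum_val = [6, 5]
After iteration 3: m = 4, sum_val = [6, 5, 3]
Loop ends.
len(sum_val) = 3

Final answer: 3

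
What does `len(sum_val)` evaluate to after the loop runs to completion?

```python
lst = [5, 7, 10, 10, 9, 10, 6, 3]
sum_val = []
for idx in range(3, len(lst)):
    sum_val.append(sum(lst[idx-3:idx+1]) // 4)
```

Let's trace through this code step by step.

Initialize: lst = [5, 7, 10, 10, 9, 10, 6, 3]
Initialize: sum_val = []
Entering loop: for idx in range(3, len(lst)):
After iteration 1: idx = 3, sum_val = [8]
After iteration 2: idx = 4, sum_val = [8, 9]
After iteration 3: idx = 5, sum_val = [8, 9, 9]
After iteration 4: idx = 6, sum_val = [8, 9, 9, 8]
After iteration 5: idx = 7, sum_val = [8, 9, 9, 8, 7]
Loop ends.
len(sum_val) = 5

Final answer: 5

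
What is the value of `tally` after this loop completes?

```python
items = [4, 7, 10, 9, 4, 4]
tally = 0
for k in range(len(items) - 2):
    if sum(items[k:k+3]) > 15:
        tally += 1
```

Let's trace through this code step by step.

Initialize: items = [4, 7, 10, 9, 4, 4]
Initialize: tally = 0
Entering loop: for k in range(len(items) - 2):
After iteration 1: k = 0, tally = 1
After iteration 2: k = 1, tally = 2
After iteration 3: k = 2, tally = 3
After iteration 4: k = 3, tally = 4
Loop ends.

Final answer: 4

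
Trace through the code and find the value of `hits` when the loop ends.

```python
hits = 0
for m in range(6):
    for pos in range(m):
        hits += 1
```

Let's trace through this code step by step.

Initialize: hits = 0
Entering loop: for m in range(6):
After iteration 1: m = 0, hits = 0
After iteration 2: m = 1, hits = 1, pos = 0
After iteration 3: m = 2, hits = 3, pos = 1
After iteration 4: m = 3, hits = 6, pos = 2
After iteration 5: m = 4, hits = 10, pos = 3
After iteration 6: m = 5, hits = 15, pos = 4
Loop ends.

Final answer: 15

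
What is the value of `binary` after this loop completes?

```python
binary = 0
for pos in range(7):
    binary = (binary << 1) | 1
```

Let's trace through this code step by step.

Initialize: binary = 0
Entering loop: for pos in range(7):
After iteration 1: pos = 0, binary = 1
After iteration 2: pos = 1, binary = 3
After iteration 3: pos = 2, binary = 7
After iteration 4: pos = 3, binary = 15
After iteration 5: pos = 4, binary = 31
After iteration 6: pos = 5, binary = 63
After iteration 7: pos = 6, binary = 127
Loop ends.

Final answer: 127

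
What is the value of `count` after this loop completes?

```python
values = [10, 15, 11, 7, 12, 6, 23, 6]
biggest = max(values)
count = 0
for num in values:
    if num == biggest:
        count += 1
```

Let's trace through this code step by step.

Initialize: values = [10, 15, 11, 7, 12, 6, 23, 6]
Initialize: biggest = 23
Initialize: count = 0
Entering loop: for num in values:
After iteration 1: num = 10, count = 0
After iteration 2: num = 15, count = 0
After iteration 3: num = 11, count = 0
After iteration 4: num = 7, count = 0
After iteration 5: num = 12, count = 0
After iteration 6: num = 6, count = 0
After iteration 7: num = 23, count = 1
After iteration 8: num = 6, count = 1
Loop ends.

Final answer: 1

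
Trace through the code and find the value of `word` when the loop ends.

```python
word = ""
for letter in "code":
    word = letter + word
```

Let's trace through this code step by step.

Initialize: word = ''
Entering loop: for letter in "code":
After iteration 1: letter = 'c', word = 'c'
After iteration 2: letter = 'o', word = 'oc'
After iteration 3: letter = 'd', word = 'doc'
After iteration 4: letter = 'e', word = 'edoc'
Loop ends.

Final answer: 'edoc'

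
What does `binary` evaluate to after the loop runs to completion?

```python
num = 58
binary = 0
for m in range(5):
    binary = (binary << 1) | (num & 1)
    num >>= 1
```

Let's trace through this code step by step.

Initialize: num = 58
Initialize: binary = 0
Entering loop: for m in range(5):
After iteration 1: m = 0, num = 29, binary = 0
After iteration 2: m = 1, num = 14, binary = 1
After iteration 3: m = 2, num = 7, binary = 2
After iteration 4: m = 3, num = 3, binary = 5
After iteration 5: m = 4, num = 1, binary = 11
Loop ends.

Final answer: 11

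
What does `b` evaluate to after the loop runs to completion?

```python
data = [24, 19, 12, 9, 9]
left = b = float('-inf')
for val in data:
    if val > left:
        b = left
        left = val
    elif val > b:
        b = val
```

Let's trace through this code step by step.

Initialize: data = [24, 19, 12, 9, 9]
Initialize: left = -inf
Initialize: b = -inf
Entering loop: for val in data:
After iteration 1: val = 24, left = 24, b = -inf
After iteration 2: val = 19, left = 24, b = 19
After iteration 3: val = 12, left = 24, b = 19
After iteration 4: val = 9, left = 24, b = 19
After iteration 5: val = 9, left = 24, b = 19
Loop ends.

Final answer: 19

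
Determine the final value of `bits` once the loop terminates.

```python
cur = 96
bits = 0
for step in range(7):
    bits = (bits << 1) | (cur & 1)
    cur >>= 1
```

Let's trace through this code step by step.

Initialize: cur = 96
Initialize: bits = 0
Entering loop: for step in range(7):
After iteration 1: step = 0, cur = 48, bits = 0
After iteration 2: step = 1, cur = 24, bits = 0
After iteration 3: step = 2, cur = 12, bits = 0
After iteration 4: step = 3, cur = 6, bits = 0
After iteration 5: step = 4, cur = 3, bits = 0
After iteration 6: step = 5, cur = 1, bits = 1
After iteration 7: step = 6, cur = 0, bits = 3
Loop ends.

Final answer: 3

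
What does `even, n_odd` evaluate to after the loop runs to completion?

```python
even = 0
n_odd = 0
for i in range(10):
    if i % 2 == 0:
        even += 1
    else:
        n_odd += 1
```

Let's trace through this code step by step.

Initialize: even = 0
Initialize: n_odd = 0
Entering loop: for i in range(10):
After iteration 1: i = 0, even = 1, n_odd = 0
After iteration 2: i = 1, even = 1, n_odd = 1
After iteration 3: i = 2, even = 2, n_odd = 1
After iteration 4: i = 3, even = 2, n_odd = 2
After iteration 5: i = 4, even = 3, n_odd = 2
After iteration 6: i = 5, even = 3, n_odd = 3
After iteration 7: i = 6, even = 4, n_odd = 3
After iteration 8: i = 7, even = 4, n_odd = 4
After iteration 9: i = 8, even = 5, n_odd = 4
After iteration 10: i = 9, even = 5, n_odd = 5
Loop ends.

Final answer: 5, 5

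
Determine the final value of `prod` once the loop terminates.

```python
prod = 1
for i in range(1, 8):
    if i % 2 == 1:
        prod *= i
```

Let's trace through this code step by step.

Initialize: prod = 1
Entering loop: for i in range(1, 8):
After iteration 1: i = 1, prod = 1
After iteration 2: i = 2, prod = 1
After iteration 3: i = 3, prod = 3
After iteration 4: i = 4, prod = 3
After iteration 5: i = 5, prod = 15
After iteration 6: i = 6, prod = 15
After iteration 7: i = 7, prod = 105
Loop ends.

Final answer: 105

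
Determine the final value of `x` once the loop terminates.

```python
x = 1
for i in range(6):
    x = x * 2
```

Let's trace through this code step by step.

Initialize: x = 1
Entering loop: for i in range(6):
After iteration 1: i = 0, x = 2
After iteration 2: i = 1, x = 4
After iteration 3: i = 2, x = 8
After iteration 4: i = 3, x = 16
After iteration 5: i = 4, x = 32
After iteration 6: i = 5, x = 64
Loop ends.

Final answer: 64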